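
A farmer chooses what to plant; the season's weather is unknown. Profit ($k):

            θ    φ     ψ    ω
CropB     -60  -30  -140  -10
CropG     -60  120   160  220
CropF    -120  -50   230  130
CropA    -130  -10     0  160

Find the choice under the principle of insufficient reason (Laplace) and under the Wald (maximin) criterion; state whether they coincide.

laplace → CropG; maximin → CropG (agree)

Row averages: CropB=-60, CropG=110, CropF=47.5, CropA=5
Highest average = 110 → CropG.
Row minima: CropB=-140, CropG=-60, CropF=-120, CropA=-130
Best worst-case = -60 → CropG.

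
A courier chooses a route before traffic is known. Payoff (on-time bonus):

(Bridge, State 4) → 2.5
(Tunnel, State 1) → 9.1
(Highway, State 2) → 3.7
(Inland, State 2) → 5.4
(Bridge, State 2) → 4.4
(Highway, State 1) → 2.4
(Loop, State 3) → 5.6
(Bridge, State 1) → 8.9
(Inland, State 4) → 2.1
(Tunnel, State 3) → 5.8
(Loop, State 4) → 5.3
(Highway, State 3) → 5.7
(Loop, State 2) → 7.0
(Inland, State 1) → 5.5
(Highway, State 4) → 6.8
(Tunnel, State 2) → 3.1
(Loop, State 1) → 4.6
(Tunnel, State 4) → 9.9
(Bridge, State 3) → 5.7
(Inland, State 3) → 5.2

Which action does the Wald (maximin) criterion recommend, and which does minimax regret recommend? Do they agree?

maximin → Loop; minimax regret → Tunnel (disagree)

Row minima: Highway=2.4, Inland=2.1, Tunnel=3.1, Bridge=2.5, Loop=4.6
Best worst-case = 4.6 → Loop.
Column bests: State 1=9.1, State 2=7.0, State 3=5.8, State 4=9.9.
Highway regrets: 6.7, 3.3, 0.1, 3.1 → max 6.7
Inland regrets: 3.6, 1.6, 0.6, 7.8 → max 7.8
Tunnel regrets: 0.0, 3.9, 0.0, 0.0 → max 3.9
Bridge regrets: 0.2, 2.6, 0.1, 7.4 → max 7.4
Loop regrets: 4.5, 0.0, 0.2, 4.6 → max 4.6
Smallest max regret = 3.9 → Tunnel.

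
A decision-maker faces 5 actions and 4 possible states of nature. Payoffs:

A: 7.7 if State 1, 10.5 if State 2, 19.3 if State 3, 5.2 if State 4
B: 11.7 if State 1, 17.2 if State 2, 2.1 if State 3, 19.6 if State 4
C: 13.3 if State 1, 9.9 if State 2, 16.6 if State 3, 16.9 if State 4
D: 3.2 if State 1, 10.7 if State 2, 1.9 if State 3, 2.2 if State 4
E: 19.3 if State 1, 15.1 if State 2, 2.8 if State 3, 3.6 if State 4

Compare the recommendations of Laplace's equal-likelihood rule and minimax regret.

laplace → C; minimax regret → C (agree)

Row averages: A=10.675, B=12.65, C=14.175, D=4.5, E=10.2
Highest average = 14.175 → C.
Column bests: State 1=19.3, State 2=17.2, State 3=19.3, State 4=19.6.
A regrets: 11.6, 6.7, 0.0, 14.4 → max 14.4
B regrets: 7.6, 0.0, 17.2, 0.0 → max 17.2
C regrets: 6.0, 7.3, 2.7, 2.7 → max 7.3
D regrets: 16.1, 6.5, 17.4, 17.4 → max 17.4
E regrets: 0.0, 2.1, 16.5, 16.0 → max 16.5
Smallest max regret = 7.3 → C.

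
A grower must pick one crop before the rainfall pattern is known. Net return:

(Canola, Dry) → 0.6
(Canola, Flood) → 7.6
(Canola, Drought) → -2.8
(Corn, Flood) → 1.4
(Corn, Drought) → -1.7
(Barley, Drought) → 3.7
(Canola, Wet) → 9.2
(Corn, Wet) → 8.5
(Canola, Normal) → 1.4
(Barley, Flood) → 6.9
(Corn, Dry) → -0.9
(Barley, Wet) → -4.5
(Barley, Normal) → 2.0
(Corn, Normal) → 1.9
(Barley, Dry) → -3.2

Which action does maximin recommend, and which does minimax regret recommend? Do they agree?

maximin → Corn; minimax regret → Corn (agree)

Row minima: Barley=-4.5, Canola=-2.8, Corn=-1.7
Best worst-case = -1.7 → Corn.
Column bests: Drought=3.7, Dry=0.6, Normal=2.0, Wet=9.2, Flood=7.6.
Barley regrets: 0.0, 3.8, 0.0, 13.7, 0.7 → max 13.7
Canola regrets: 6.5, 0.0, 0.6, 0.0, 0.0 → max 6.5
Corn regrets: 5.4, 1.5, 0.1, 0.7, 6.2 → max 6.2
Smallest max regret = 6.2 → Corn.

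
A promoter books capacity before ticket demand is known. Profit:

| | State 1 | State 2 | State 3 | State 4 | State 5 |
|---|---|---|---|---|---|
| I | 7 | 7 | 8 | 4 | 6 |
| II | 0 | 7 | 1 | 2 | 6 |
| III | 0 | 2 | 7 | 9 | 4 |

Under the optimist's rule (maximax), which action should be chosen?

Row maxima: I=8, II=7, III=9
Best best-case = 9 → III.

III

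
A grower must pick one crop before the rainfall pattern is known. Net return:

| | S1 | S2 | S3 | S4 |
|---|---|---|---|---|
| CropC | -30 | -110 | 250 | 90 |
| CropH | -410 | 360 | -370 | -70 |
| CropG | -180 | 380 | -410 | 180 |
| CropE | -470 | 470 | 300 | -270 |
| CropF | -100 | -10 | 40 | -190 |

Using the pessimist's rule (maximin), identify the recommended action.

Row minima: CropC=-110, CropH=-410, CropG=-410, CropE=-470, CropF=-190
Best worst-case = -110 → CropC.

CropC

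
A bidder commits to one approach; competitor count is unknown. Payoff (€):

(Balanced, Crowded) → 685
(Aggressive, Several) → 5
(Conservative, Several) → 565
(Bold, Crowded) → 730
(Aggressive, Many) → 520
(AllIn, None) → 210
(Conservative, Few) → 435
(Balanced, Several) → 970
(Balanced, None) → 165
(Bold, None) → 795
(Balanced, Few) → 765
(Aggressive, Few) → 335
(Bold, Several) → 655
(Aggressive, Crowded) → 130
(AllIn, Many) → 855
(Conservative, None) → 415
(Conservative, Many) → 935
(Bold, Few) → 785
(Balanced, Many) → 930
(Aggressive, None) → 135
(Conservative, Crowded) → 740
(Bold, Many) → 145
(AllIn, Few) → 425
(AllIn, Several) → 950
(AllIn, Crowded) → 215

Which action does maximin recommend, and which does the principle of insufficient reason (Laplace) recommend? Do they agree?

Row minima: Conservative=415, Balanced=165, Aggressive=5, Bold=145, AllIn=210
Best worst-case = 415 → Conservative.
Row averages: Conservative=618, Balanced=703, Aggressive=225, Bold=622, AllIn=531
Highest average = 703 → Balanced.

maximin → Conservative; laplace → Balanced (disagree)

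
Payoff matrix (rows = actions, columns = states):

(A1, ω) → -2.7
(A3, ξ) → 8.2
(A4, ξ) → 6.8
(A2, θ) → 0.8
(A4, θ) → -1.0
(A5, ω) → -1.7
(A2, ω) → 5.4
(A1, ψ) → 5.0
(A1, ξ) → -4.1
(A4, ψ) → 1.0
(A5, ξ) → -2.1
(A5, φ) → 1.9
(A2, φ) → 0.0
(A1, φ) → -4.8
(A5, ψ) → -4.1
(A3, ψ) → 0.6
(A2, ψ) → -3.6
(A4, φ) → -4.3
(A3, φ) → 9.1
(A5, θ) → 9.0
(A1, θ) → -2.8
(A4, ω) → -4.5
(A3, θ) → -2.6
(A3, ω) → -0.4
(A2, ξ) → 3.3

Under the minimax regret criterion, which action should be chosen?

Column bests: θ=9.0, φ=9.1, ψ=5.0, ω=5.4, ξ=8.2.
A1 regrets: 11.8, 13.9, 0.0, 8.1, 12.3 → max 13.9
A2 regrets: 8.2, 9.1, 8.6, 0.0, 4.9 → max 9.1
A3 regrets: 11.6, 0.0, 4.4, 5.8, 0.0 → max 11.6
A4 regrets: 10.0, 13.4, 4.0, 9.9, 1.4 → max 13.4
A5 regrets: 0.0, 7.2, 9.1, 7.1, 10.3 → max 10.3
Smallest max regret = 9.1 → A2.

A2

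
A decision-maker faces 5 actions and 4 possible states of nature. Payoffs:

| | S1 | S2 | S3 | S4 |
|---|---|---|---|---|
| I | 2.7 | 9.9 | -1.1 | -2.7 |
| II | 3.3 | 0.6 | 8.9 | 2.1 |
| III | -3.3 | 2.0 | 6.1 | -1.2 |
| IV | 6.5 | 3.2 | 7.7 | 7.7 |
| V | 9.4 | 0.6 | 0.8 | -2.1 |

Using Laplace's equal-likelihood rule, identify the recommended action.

Row averages: I=2.2, II=3.725, III=0.9, IV=6.275, V=2.175
Highest average = 6.275 → IV.

IV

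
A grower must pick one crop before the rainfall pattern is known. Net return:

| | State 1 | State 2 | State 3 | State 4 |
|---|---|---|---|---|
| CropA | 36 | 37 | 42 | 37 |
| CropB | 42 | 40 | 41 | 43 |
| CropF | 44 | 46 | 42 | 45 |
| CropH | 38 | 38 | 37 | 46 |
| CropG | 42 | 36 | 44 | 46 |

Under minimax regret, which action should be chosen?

Column bests: State 1=44, State 2=46, State 3=44, State 4=46.
CropA regrets: 8, 9, 2, 9 → max 9
CropB regrets: 2, 6, 3, 3 → max 6
CropF regrets: 0, 0, 2, 1 → max 2
CropH regrets: 6, 8, 7, 0 → max 8
CropG regrets: 2, 10, 0, 0 → max 10
Smallest max regret = 2 → CropF.

CropF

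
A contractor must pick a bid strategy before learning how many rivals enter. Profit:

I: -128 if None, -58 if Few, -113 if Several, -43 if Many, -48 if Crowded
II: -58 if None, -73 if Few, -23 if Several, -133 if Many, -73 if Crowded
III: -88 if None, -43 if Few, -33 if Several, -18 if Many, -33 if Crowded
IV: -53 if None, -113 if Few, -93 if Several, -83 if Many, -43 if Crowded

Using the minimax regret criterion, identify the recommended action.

Column bests: None=-53, Few=-43, Several=-23, Many=-18, Crowded=-33.
I regrets: 75, 15, 90, 25, 15 → max 90
II regrets: 5, 30, 0, 115, 40 → max 115
III regrets: 35, 0, 10, 0, 0 → max 35
IV regrets: 0, 70, 70, 65, 10 → max 70
Smallest max regret = 35 → III.

III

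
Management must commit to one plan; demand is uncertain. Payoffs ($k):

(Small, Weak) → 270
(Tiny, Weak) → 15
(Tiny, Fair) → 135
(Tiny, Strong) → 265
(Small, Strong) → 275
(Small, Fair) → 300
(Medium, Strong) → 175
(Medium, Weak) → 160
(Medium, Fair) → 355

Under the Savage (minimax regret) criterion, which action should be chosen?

Small

Column bests: Weak=270, Fair=355, Strong=275.
Tiny regrets: 255, 220, 10 → max 255
Small regrets: 0, 55, 0 → max 55
Medium regrets: 110, 0, 100 → max 110
Smallest max regret = 55 → Small.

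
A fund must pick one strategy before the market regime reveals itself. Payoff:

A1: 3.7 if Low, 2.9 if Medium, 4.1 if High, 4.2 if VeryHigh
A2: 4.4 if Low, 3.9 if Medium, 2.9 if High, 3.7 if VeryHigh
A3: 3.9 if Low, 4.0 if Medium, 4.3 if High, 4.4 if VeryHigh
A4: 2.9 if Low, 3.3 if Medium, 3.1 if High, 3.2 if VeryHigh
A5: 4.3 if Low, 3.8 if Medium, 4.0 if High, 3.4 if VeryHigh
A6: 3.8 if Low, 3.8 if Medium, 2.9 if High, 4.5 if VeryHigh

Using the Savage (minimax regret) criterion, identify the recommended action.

Column bests: Low=4.4, Medium=4.0, High=4.3, VeryHigh=4.5.
A1 regrets: 0.7, 1.1, 0.2, 0.3 → max 1.1
A2 regrets: 0.0, 0.1, 1.4, 0.8 → max 1.4
A3 regrets: 0.5, 0.0, 0.0, 0.1 → max 0.5
A4 regrets: 1.5, 0.7, 1.2, 1.3 → max 1.5
A5 regrets: 0.1, 0.2, 0.3, 1.1 → max 1.1
A6 regrets: 0.6, 0.2, 1.4, 0.0 → max 1.4
Smallest max regret = 0.5 → A3.

A3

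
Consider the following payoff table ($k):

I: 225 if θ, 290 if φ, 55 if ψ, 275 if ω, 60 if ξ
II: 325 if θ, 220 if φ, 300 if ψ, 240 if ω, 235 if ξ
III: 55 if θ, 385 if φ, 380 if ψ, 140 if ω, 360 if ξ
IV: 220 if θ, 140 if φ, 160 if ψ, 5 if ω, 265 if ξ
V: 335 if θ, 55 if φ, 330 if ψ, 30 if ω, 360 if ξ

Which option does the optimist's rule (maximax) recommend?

III

Row maxima: I=290, II=325, III=385, IV=265, V=360
Best best-case = 385 → III.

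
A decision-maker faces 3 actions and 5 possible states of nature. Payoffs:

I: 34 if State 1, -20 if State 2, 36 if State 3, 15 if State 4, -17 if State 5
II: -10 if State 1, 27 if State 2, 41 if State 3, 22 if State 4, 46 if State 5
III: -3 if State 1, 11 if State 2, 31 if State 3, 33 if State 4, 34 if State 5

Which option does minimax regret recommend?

Column bests: State 1=34, State 2=27, State 3=41, State 4=33, State 5=46.
I regrets: 0, 47, 5, 18, 63 → max 63
II regrets: 44, 0, 0, 11, 0 → max 44
III regrets: 37, 16, 10, 0, 12 → max 37
Smallest max regret = 37 → III.

III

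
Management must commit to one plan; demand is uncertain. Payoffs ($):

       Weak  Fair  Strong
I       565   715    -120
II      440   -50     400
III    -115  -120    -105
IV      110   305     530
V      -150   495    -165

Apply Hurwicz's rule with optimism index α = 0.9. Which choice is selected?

I

I: 0.9·715 + 0.1·(-120) = 631.5
II: 0.9·440 + 0.1·(-50) = 391
III: 0.9·(-105) + 0.1·(-120) = -106.5
IV: 0.9·530 + 0.1·110 = 488
V: 0.9·495 + 0.1·(-165) = 429
Highest Hurwicz score = 631.5 → I.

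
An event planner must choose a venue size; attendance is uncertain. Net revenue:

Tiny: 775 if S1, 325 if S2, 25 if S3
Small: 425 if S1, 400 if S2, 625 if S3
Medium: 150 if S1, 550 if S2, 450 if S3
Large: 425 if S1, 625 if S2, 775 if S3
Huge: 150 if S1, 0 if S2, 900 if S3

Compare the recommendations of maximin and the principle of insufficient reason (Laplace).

maximin → Large; laplace → Large (agree)

Row minima: Tiny=25, Small=400, Medium=150, Large=425, Huge=0
Best worst-case = 425 → Large.
Row averages: Tiny=375, Small=1450/3, Medium=1150/3, Large=1825/3, Huge=350
Highest average = 1825/3 → Large.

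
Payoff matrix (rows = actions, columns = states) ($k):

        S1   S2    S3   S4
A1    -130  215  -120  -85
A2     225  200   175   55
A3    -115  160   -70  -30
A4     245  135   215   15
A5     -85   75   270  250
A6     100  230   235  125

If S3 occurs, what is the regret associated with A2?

Best payoff under S3 is 270.
Regret = 270 − 175 = 95.

95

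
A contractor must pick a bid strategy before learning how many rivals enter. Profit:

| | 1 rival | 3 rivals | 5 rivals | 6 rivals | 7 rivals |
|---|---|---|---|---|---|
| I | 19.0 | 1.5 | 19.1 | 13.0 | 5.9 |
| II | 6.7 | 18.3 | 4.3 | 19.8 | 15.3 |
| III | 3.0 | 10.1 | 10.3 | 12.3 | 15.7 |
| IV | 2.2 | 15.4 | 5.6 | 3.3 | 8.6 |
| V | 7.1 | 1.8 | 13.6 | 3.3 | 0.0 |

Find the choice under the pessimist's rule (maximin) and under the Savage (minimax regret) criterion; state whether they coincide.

Row minima: I=1.5, II=4.3, III=3.0, IV=2.2, V=0.0
Best worst-case = 4.3 → II.
Column bests: 1 rival=19.0, 3 rivals=18.3, 5 rivals=19.1, 6 rivals=19.8, 7 rivals=15.7.
I regrets: 0.0, 16.8, 0.0, 6.8, 9.8 → max 16.8
II regrets: 12.3, 0.0, 14.8, 0.0, 0.4 → max 14.8
III regrets: 16.0, 8.2, 8.8, 7.5, 0.0 → max 16.0
IV regrets: 16.8, 2.9, 13.5, 16.5, 7.1 → max 16.8
V regrets: 11.9, 16.5, 5.5, 16.5, 15.7 → max 16.5
Smallest max regret = 14.8 → II.

maximin → II; minimax regret → II (agree)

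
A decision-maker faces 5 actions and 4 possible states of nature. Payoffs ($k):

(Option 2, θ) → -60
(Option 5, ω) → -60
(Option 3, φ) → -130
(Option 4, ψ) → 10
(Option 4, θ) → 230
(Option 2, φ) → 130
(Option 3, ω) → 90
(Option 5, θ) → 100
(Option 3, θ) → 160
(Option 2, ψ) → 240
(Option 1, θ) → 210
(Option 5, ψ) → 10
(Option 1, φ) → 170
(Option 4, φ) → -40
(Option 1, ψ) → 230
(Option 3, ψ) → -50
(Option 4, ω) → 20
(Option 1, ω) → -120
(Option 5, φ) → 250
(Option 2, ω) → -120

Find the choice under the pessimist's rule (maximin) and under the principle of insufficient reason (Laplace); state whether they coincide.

maximin → Option 4; laplace → Option 1 (disagree)

Row minima: Option 1=-120, Option 2=-120, Option 3=-130, Option 4=-40, Option 5=-60
Best worst-case = -40 → Option 4.
Row averages: Option 1=122.5, Option 2=47.5, Option 3=17.5, Option 4=55, Option 5=75
Highest average = 122.5 → Option 1.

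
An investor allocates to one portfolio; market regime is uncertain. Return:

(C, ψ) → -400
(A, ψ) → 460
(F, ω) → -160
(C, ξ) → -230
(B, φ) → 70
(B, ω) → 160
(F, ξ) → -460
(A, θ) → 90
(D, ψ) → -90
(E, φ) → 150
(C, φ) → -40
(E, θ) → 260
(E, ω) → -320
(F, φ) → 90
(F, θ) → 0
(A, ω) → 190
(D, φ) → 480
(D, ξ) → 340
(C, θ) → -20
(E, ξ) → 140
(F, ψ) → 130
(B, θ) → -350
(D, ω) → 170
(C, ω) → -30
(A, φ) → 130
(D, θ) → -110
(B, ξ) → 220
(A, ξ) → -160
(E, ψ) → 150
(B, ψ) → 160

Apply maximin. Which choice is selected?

D

Row minima: A=-160, B=-350, C=-400, D=-110, E=-320, F=-460
Best worst-case = -110 → D.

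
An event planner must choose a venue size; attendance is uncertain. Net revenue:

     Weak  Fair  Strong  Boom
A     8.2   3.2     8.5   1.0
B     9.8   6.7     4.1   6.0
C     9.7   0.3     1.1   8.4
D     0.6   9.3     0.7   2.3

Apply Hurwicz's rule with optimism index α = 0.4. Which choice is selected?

A: 0.4·8.5 + 0.6·1.0 = 4
B: 0.4·9.8 + 0.6·4.1 = 6.38
C: 0.4·9.7 + 0.6·0.3 = 4.06
D: 0.4·9.3 + 0.6·0.6 = 4.08
Highest Hurwicz score = 6.38 → B.

B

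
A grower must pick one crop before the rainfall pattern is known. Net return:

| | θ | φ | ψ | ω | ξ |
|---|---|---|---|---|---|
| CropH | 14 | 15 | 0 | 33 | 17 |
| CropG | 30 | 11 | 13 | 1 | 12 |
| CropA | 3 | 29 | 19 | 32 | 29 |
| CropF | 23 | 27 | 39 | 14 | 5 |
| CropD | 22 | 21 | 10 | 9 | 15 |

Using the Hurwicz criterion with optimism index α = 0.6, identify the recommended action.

CropF

CropH: 0.6·33 + 0.4·0 = 19.8
CropG: 0.6·30 + 0.4·1 = 18.4
CropA: 0.6·32 + 0.4·3 = 20.4
CropF: 0.6·39 + 0.4·5 = 25.4
CropD: 0.6·22 + 0.4·9 = 16.8
Highest Hurwicz score = 25.4 → CropF.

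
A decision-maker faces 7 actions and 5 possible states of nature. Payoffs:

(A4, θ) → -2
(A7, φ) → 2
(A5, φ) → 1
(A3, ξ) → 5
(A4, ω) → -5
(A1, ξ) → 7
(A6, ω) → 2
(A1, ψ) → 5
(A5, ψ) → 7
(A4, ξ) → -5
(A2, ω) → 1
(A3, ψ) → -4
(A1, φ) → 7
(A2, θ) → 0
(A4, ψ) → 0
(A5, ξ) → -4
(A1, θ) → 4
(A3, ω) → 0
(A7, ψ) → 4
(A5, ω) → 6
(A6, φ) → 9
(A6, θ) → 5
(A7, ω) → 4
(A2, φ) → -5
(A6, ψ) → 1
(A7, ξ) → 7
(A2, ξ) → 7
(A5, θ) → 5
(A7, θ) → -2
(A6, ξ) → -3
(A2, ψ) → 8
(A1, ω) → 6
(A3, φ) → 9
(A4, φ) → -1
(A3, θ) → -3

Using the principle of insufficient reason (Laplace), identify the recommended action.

Row averages: A1=5.8, A2=2.2, A3=1.4, A4=-2.6, A5=3, A6=2.8, A7=3
Highest average = 5.8 → A1.

A1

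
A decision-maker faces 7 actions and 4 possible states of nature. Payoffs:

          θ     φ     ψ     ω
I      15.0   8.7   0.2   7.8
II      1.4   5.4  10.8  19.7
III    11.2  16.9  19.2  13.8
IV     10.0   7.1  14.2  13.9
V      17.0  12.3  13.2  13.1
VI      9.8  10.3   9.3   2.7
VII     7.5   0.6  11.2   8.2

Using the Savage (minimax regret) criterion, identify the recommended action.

Column bests: θ=17.0, φ=16.9, ψ=19.2, ω=19.7.
I regrets: 2.0, 8.2, 19.0, 11.9 → max 19.0
II regrets: 15.6, 11.5, 8.4, 0.0 → max 15.6
III regrets: 5.8, 0.0, 0.0, 5.9 → max 5.9
IV regrets: 7.0, 9.8, 5.0, 5.8 → max 9.8
V regrets: 0.0, 4.6, 6.0, 6.6 → max 6.6
VI regrets: 7.2, 6.6, 9.9, 17.0 → max 17.0
VII regrets: 9.5, 16.3, 8.0, 11.5 → max 16.3
Smallest max regret = 5.9 → III.

III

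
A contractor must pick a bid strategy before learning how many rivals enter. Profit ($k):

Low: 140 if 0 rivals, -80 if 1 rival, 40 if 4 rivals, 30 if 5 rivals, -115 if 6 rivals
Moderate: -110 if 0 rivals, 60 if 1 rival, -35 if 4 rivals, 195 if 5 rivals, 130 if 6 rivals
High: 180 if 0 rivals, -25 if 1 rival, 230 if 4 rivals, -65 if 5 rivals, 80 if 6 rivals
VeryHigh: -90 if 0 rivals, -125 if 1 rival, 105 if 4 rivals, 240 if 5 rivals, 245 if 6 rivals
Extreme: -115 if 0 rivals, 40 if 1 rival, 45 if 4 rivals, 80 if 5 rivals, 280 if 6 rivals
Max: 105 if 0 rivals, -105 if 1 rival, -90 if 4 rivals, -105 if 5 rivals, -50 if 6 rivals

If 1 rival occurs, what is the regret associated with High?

Best payoff under 1 rival is 60.
Regret = 60 − (-25) = 85.

85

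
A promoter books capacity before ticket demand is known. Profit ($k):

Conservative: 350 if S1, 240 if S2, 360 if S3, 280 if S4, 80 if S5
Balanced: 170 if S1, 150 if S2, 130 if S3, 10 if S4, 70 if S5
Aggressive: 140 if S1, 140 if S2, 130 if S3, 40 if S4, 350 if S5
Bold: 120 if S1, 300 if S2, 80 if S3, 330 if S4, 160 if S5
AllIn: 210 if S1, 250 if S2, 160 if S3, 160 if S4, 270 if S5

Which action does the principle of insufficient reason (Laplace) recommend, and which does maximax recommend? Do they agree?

Row averages: Conservative=262, Balanced=106, Aggressive=160, Bold=198, AllIn=210
Highest average = 262 → Conservative.
Row maxima: Conservative=360, Balanced=170, Aggressive=350, Bold=330, AllIn=270
Best best-case = 360 → Conservative.

laplace → Conservative; maximax → Conservative (agree)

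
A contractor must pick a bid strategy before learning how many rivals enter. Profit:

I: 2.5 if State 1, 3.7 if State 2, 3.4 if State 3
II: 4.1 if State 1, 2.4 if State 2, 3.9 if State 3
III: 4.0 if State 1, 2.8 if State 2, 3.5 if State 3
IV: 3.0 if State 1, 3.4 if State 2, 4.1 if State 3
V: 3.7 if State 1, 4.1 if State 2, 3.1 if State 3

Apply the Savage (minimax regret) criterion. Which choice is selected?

V

Column bests: State 1=4.1, State 2=4.1, State 3=4.1.
I regrets: 1.6, 0.4, 0.7 → max 1.6
II regrets: 0.0, 1.7, 0.2 → max 1.7
III regrets: 0.1, 1.3, 0.6 → max 1.3
IV regrets: 1.1, 0.7, 0.0 → max 1.1
V regrets: 0.4, 0.0, 1.0 → max 1.0
Smallest max regret = 1.0 → V.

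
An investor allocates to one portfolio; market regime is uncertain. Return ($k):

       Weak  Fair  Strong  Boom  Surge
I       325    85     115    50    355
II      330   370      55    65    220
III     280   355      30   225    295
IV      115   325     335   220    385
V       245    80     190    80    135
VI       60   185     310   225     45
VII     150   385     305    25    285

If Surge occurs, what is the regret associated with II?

165

Best payoff under Surge is 385.
Regret = 385 − 220 = 165.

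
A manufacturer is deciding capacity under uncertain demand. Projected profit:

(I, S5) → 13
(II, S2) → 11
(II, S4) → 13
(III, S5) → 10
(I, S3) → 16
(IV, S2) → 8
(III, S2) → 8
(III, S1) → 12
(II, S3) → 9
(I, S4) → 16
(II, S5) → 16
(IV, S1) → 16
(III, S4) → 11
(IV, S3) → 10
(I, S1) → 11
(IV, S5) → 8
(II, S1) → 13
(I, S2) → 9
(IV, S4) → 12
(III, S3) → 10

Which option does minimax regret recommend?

Column bests: S1=16, S2=11, S3=16, S4=16, S5=16.
I regrets: 5, 2, 0, 0, 3 → max 5
II regrets: 3, 0, 7, 3, 0 → max 7
III regrets: 4, 3, 6, 5, 6 → max 6
IV regrets: 0, 3, 6, 4, 8 → max 8
Smallest max regret = 5 → I.

I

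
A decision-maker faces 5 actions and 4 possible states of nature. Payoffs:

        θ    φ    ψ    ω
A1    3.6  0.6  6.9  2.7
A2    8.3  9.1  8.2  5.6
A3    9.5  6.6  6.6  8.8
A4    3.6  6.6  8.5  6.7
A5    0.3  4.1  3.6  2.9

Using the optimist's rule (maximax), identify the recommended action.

A3

Row maxima: A1=6.9, A2=9.1, A3=9.5, A4=8.5, A5=4.1
Best best-case = 9.5 → A3.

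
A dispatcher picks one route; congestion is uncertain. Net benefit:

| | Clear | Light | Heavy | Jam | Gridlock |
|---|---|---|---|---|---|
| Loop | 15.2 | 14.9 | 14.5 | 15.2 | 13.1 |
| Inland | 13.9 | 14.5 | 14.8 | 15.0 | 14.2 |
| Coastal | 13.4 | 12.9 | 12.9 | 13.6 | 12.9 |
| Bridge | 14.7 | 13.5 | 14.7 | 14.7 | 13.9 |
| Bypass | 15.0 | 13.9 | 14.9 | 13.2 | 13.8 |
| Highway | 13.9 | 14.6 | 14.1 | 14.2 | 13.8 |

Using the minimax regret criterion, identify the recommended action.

Loop

Column bests: Clear=15.2, Light=14.9, Heavy=14.9, Jam=15.2, Gridlock=14.2.
Loop regrets: 0.0, 0.0, 0.4, 0.0, 1.1 → max 1.1
Inland regrets: 1.3, 0.4, 0.1, 0.2, 0.0 → max 1.3
Coastal regrets: 1.8, 2.0, 2.0, 1.6, 1.3 → max 2.0
Bridge regrets: 0.5, 1.4, 0.2, 0.5, 0.3 → max 1.4
Bypass regrets: 0.2, 1.0, 0.0, 2.0, 0.4 → max 2.0
Highway regrets: 1.3, 0.3, 0.8, 1.0, 0.4 → max 1.3
Smallest max regret = 1.1 → Loop.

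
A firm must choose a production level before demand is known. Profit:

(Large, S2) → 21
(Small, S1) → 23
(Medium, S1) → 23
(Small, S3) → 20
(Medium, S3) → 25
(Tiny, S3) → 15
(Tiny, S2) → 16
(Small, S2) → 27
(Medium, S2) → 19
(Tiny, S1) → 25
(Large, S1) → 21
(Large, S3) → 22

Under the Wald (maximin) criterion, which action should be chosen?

Row minima: Tiny=15, Small=20, Medium=19, Large=21
Best worst-case = 21 → Large.

Large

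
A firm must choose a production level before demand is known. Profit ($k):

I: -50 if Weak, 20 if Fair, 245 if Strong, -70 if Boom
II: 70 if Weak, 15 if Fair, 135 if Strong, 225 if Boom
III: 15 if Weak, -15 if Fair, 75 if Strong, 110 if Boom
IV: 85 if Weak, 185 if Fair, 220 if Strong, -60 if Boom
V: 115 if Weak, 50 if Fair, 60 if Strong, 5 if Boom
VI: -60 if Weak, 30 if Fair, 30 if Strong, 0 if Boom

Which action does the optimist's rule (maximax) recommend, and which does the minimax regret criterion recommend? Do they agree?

maximax → I; minimax regret → II (disagree)

Row maxima: I=245, II=225, III=110, IV=220, V=115, VI=30
Best best-case = 245 → I.
Column bests: Weak=115, Fair=185, Strong=245, Boom=225.
I regrets: 165, 165, 0, 295 → max 295
II regrets: 45, 170, 110, 0 → max 170
III regrets: 100, 200, 170, 115 → max 200
IV regrets: 30, 0, 25, 285 → max 285
V regrets: 0, 135, 185, 220 → max 220
VI regrets: 175, 155, 215, 225 → max 225
Smallest max regret = 170 → II.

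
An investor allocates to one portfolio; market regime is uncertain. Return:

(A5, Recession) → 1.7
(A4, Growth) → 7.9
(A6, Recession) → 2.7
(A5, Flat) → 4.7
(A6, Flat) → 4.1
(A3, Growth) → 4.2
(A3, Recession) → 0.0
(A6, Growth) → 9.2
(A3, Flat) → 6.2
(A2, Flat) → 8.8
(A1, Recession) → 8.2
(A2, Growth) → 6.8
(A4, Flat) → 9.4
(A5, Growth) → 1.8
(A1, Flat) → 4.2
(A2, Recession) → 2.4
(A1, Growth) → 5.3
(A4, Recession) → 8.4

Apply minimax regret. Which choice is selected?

A4

Column bests: Recession=8.4, Flat=9.4, Growth=9.2.
A1 regrets: 0.2, 5.2, 3.9 → max 5.2
A2 regrets: 6.0, 0.6, 2.4 → max 6.0
A3 regrets: 8.4, 3.2, 5.0 → max 8.4
A4 regrets: 0.0, 0.0, 1.3 → max 1.3
A5 regrets: 6.7, 4.7, 7.4 → max 7.4
A6 regrets: 5.7, 5.3, 0.0 → max 5.7
Smallest max regret = 1.3 → A4.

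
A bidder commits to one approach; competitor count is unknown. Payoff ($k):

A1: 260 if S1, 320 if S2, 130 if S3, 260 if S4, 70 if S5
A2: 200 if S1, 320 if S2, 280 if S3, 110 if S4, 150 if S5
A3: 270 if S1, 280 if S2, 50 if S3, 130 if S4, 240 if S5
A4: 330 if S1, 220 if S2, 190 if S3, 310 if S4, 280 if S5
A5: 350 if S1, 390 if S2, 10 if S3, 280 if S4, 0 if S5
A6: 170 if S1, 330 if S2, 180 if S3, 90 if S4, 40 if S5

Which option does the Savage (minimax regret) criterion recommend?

A4

Column bests: S1=350, S2=390, S3=280, S4=310, S5=280.
A1 regrets: 90, 70, 150, 50, 210 → max 210
A2 regrets: 150, 70, 0, 200, 130 → max 200
A3 regrets: 80, 110, 230, 180, 40 → max 230
A4 regrets: 20, 170, 90, 0, 0 → max 170
A5 regrets: 0, 0, 270, 30, 280 → max 280
A6 regrets: 180, 60, 100, 220, 240 → max 240
Smallest max regret = 170 → A4.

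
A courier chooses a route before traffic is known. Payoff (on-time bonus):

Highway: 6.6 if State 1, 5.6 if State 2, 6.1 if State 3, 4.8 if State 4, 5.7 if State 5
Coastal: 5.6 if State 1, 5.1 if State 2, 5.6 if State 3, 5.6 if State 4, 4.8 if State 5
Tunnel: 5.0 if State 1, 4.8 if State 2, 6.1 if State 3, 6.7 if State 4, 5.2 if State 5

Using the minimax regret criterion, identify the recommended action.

Coastal

Column bests: State 1=6.6, State 2=5.6, State 3=6.1, State 4=6.7, State 5=5.7.
Highway regrets: 0.0, 0.0, 0.0, 1.9, 0.0 → max 1.9
Coastal regrets: 1.0, 0.5, 0.5, 1.1, 0.9 → max 1.1
Tunnel regrets: 1.6, 0.8, 0.0, 0.0, 0.5 → max 1.6
Smallest max regret = 1.1 → Coastal.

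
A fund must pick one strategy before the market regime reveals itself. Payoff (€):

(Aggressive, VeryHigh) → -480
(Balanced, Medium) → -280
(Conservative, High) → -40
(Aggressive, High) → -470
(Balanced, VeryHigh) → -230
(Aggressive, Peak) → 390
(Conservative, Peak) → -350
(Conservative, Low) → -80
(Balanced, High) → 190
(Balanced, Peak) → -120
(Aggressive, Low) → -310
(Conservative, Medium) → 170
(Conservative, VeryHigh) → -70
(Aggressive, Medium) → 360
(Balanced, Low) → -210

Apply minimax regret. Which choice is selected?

Balanced

Column bests: Low=-80, Medium=360, High=190, VeryHigh=-70, Peak=390.
Conservative regrets: 0, 190, 230, 0, 740 → max 740
Balanced regrets: 130, 640, 0, 160, 510 → max 640
Aggressive regrets: 230, 0, 660, 410, 0 → max 660
Smallest max regret = 640 → Balanced.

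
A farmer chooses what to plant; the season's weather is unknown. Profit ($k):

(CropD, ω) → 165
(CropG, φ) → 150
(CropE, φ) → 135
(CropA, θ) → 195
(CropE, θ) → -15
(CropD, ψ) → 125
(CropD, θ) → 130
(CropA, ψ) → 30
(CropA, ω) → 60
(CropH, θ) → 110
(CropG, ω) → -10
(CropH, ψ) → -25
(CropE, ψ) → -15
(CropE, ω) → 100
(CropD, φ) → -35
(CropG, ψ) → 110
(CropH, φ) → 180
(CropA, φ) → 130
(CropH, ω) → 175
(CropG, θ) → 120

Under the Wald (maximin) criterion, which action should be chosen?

CropA

Row minima: CropG=-10, CropA=30, CropH=-25, CropE=-15, CropD=-35
Best worst-case = 30 → CropA.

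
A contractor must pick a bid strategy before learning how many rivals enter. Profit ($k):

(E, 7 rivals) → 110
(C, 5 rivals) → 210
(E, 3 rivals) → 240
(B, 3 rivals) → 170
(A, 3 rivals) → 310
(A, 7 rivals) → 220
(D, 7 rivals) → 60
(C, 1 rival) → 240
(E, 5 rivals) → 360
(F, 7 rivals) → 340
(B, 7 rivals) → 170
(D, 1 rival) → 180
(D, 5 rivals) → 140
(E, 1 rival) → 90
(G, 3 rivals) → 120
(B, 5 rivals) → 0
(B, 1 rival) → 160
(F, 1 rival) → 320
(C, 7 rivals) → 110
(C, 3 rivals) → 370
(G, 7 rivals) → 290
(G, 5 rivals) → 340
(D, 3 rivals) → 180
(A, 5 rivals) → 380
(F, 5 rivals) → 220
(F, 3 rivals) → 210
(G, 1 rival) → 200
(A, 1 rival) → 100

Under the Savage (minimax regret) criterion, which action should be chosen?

F

Column bests: 1 rival=320, 3 rivals=370, 5 rivals=380, 7 rivals=340.
A regrets: 220, 60, 0, 120 → max 220
B regrets: 160, 200, 380, 170 → max 380
C regrets: 80, 0, 170, 230 → max 230
D regrets: 140, 190, 240, 280 → max 280
E regrets: 230, 130, 20, 230 → max 230
F regrets: 0, 160, 160, 0 → max 160
G regrets: 120, 250, 40, 50 → max 250
Smallest max regret = 160 → F.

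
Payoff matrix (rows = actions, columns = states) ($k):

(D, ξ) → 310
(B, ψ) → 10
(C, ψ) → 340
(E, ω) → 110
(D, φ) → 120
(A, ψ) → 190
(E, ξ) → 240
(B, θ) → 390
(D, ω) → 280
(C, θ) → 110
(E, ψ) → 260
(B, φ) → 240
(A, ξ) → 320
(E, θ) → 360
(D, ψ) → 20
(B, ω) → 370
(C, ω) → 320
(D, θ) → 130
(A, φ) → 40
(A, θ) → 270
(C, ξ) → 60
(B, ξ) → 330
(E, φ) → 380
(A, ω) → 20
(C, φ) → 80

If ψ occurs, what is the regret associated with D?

Best payoff under ψ is 340.
Regret = 340 − 20 = 320.

320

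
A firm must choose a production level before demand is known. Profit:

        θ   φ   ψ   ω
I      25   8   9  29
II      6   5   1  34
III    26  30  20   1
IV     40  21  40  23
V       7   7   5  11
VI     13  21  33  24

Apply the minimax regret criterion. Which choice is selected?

IV

Column bests: θ=40, φ=30, ψ=40, ω=34.
I regrets: 15, 22, 31, 5 → max 31
II regrets: 34, 25, 39, 0 → max 39
III regrets: 14, 0, 20, 33 → max 33
IV regrets: 0, 9, 0, 11 → max 11
V regrets: 33, 23, 35, 23 → max 35
VI regrets: 27, 9, 7, 10 → max 27
Smallest max regret = 11 → IV.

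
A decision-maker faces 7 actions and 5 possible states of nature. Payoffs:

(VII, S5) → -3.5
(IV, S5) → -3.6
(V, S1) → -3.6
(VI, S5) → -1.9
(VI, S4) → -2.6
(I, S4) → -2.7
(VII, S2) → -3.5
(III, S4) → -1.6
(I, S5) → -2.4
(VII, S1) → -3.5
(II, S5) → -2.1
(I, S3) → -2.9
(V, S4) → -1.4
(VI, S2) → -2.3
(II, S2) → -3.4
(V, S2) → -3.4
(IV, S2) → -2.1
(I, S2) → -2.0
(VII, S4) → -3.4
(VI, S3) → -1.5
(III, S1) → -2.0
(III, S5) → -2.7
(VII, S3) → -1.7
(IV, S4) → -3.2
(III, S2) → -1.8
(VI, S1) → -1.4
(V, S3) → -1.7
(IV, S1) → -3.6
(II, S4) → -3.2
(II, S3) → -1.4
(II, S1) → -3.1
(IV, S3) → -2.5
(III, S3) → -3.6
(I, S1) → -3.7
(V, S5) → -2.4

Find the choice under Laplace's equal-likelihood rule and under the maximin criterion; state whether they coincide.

Row averages: I=-2.74, II=-2.64, III=-2.34, IV=-3, V=-2.5, VI=-1.94, VII=-3.12
Highest average = -1.94 → VI.
Row minima: I=-3.7, II=-3.4, III=-3.6, IV=-3.6, V=-3.6, VI=-2.6, VII=-3.5
Best worst-case = -2.6 → VI.

laplace → VI; maximin → VI (agree)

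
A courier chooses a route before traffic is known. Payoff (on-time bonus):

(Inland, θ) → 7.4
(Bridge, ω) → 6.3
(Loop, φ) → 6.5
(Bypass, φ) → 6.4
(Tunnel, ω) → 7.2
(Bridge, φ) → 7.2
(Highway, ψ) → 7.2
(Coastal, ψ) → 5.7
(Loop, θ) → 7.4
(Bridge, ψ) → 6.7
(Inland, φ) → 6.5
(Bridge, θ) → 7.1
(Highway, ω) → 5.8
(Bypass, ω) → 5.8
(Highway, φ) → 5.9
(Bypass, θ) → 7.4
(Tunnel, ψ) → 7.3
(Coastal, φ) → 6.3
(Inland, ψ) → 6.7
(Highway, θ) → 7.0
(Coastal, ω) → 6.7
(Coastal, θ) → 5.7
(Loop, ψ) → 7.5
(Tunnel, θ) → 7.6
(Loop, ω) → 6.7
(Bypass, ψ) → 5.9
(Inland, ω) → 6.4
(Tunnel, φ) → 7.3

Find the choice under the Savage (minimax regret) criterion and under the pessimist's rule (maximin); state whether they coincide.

minimax regret → Tunnel; maximin → Tunnel (agree)

Column bests: θ=7.6, φ=7.3, ψ=7.5, ω=7.2.
Coastal regrets: 1.9, 1.0, 1.8, 0.5 → max 1.9
Bridge regrets: 0.5, 0.1, 0.8, 0.9 → max 0.9
Loop regrets: 0.2, 0.8, 0.0, 0.5 → max 0.8
Tunnel regrets: 0.0, 0.0, 0.2, 0.0 → max 0.2
Inland regrets: 0.2, 0.8, 0.8, 0.8 → max 0.8
Bypass regrets: 0.2, 0.9, 1.6, 1.4 → max 1.6
Highway regrets: 0.6, 1.4, 0.3, 1.4 → max 1.4
Smallest max regret = 0.2 → Tunnel.
Row minima: Coastal=5.7, Bridge=6.3, Loop=6.5, Tunnel=7.2, Inland=6.4, Bypass=5.8, Highway=5.8
Best worst-case = 7.2 → Tunnel.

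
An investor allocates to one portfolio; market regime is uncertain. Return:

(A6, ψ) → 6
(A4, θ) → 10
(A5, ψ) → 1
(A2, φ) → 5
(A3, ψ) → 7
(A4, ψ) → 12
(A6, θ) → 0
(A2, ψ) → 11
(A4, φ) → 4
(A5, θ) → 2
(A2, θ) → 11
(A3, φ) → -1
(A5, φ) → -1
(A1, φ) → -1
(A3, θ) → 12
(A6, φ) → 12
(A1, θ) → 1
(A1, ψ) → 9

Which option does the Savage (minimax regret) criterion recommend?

A2

Column bests: θ=12, φ=12, ψ=12.
A1 regrets: 11, 13, 3 → max 13
A2 regrets: 1, 7, 1 → max 7
A3 regrets: 0, 13, 5 → max 13
A4 regrets: 2, 8, 0 → max 8
A5 regrets: 10, 13, 11 → max 13
A6 regrets: 12, 0, 6 → max 12
Smallest max regret = 7 → A2.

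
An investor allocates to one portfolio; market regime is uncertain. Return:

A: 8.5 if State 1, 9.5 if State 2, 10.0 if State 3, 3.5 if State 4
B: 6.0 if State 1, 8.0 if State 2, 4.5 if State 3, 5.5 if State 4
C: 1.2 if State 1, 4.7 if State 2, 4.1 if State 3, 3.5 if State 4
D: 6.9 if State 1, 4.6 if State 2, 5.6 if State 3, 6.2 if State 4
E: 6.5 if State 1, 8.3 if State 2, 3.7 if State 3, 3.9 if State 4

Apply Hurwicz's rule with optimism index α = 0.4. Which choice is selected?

A

A: 0.4·10.0 + 0.6·3.5 = 6.1
B: 0.4·8.0 + 0.6·4.5 = 5.9
C: 0.4·4.7 + 0.6·1.2 = 2.6
D: 0.4·6.9 + 0.6·4.6 = 5.52
E: 0.4·8.3 + 0.6·3.7 = 5.54
Highest Hurwicz score = 6.1 → A.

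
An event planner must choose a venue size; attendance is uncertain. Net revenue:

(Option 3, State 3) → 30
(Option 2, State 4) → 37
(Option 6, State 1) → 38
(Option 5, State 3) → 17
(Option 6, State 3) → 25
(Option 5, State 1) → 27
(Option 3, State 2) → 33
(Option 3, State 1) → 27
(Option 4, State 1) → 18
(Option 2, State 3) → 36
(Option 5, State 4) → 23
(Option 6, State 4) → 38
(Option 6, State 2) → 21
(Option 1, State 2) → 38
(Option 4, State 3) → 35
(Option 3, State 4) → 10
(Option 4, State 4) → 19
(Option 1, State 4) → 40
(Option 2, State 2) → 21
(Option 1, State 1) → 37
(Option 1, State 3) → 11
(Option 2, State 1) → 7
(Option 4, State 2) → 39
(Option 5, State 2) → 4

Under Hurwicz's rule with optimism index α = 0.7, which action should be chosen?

Option 1: 0.7·40 + 0.3·11 = 31.3
Option 2: 0.7·37 + 0.3·7 = 28
Option 3: 0.7·33 + 0.3·10 = 26.1
Option 4: 0.7·39 + 0.3·18 = 32.7
Option 5: 0.7·27 + 0.3·4 = 20.1
Option 6: 0.7·38 + 0.3·21 = 32.9
Highest Hurwicz score = 32.9 → Option 6.

Option 6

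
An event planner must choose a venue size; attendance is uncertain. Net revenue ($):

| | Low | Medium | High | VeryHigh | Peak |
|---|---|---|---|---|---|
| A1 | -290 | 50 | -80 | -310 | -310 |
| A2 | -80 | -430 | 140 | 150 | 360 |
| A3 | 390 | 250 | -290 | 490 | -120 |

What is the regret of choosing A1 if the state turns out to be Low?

680

Best payoff under Low is 390.
Regret = 390 − (-290) = 680.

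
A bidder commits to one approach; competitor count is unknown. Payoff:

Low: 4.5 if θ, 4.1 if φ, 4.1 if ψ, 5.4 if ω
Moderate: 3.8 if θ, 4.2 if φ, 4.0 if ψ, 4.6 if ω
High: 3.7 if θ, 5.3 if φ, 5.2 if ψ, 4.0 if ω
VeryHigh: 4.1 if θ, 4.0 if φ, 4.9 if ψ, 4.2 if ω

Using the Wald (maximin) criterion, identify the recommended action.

Row minima: Low=4.1, Moderate=3.8, High=3.7, VeryHigh=4.0
Best worst-case = 4.1 → Low.

Low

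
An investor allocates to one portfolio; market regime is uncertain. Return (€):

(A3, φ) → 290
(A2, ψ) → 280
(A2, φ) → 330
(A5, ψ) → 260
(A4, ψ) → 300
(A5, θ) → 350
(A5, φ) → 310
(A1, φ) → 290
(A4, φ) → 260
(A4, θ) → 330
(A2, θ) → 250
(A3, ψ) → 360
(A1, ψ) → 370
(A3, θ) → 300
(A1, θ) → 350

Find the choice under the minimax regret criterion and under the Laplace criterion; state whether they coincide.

Column bests: θ=350, φ=330, ψ=370.
A1 regrets: 0, 40, 0 → max 40
A2 regrets: 100, 0, 90 → max 100
A3 regrets: 50, 40, 10 → max 50
A4 regrets: 20, 70, 70 → max 70
A5 regrets: 0, 20, 110 → max 110
Smallest max regret = 40 → A1.
Row averages: A1=1010/3, A2=860/3, A3=950/3, A4=890/3, A5=920/3
Highest average = 1010/3 → A1.

minimax regret → A1; laplace → A1 (agree)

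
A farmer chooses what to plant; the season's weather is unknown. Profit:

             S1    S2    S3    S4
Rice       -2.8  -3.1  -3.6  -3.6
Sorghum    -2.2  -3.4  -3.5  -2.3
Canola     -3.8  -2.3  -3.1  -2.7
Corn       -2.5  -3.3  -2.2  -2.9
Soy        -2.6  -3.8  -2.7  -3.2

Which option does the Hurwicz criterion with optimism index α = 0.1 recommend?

Rice: 0.1·(-2.8) + 0.9·(-3.6) = -3.52
Sorghum: 0.1·(-2.2) + 0.9·(-3.5) = -3.37
Canola: 0.1·(-2.3) + 0.9·(-3.8) = -3.65
Corn: 0.1·(-2.2) + 0.9·(-3.3) = -3.19
Soy: 0.1·(-2.6) + 0.9·(-3.8) = -3.68
Highest Hurwicz score = -3.19 → Corn.

Corn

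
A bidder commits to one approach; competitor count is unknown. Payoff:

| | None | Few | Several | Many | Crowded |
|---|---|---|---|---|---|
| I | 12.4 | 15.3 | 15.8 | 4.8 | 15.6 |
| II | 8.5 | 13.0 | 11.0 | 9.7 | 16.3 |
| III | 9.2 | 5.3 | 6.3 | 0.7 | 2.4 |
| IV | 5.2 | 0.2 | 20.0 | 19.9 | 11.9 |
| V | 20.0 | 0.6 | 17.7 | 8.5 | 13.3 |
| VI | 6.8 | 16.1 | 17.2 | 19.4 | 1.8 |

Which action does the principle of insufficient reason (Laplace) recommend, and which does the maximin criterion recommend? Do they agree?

Row averages: I=12.78, II=11.7, III=4.78, IV=11.44, V=12.02, VI=12.26
Highest average = 12.78 → I.
Row minima: I=4.8, II=8.5, III=0.7, IV=0.2, V=0.6, VI=1.8
Best worst-case = 8.5 → II.

laplace → I; maximin → II (disagree)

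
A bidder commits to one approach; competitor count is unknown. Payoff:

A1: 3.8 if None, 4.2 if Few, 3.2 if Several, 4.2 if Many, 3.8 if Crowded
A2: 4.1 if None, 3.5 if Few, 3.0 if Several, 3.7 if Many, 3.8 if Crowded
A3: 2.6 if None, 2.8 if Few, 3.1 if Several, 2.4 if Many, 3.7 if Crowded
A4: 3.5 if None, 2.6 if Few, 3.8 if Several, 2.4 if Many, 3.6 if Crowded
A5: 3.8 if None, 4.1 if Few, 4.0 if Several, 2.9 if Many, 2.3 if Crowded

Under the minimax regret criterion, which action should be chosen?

A1

Column bests: None=4.1, Few=4.2, Several=4.0, Many=4.2, Crowded=3.8.
A1 regrets: 0.3, 0.0, 0.8, 0.0, 0.0 → max 0.8
A2 regrets: 0.0, 0.7, 1.0, 0.5, 0.0 → max 1.0
A3 regrets: 1.5, 1.4, 0.9, 1.8, 0.1 → max 1.8
A4 regrets: 0.6, 1.6, 0.2, 1.8, 0.2 → max 1.8
A5 regrets: 0.3, 0.1, 0.0, 1.3, 1.5 → max 1.5
Smallest max regret = 0.8 → A1.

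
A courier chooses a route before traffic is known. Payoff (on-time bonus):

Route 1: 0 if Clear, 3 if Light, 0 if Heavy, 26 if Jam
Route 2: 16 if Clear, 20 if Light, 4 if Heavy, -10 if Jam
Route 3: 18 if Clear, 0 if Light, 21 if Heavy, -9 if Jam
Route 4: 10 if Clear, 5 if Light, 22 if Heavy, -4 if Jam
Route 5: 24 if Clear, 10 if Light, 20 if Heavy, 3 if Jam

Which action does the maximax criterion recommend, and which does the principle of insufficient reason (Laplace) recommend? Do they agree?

Row maxima: Route 1=26, Route 2=20, Route 3=21, Route 4=22, Route 5=24
Best best-case = 26 → Route 1.
Row averages: Route 1=7.25, Route 2=7.5, Route 3=7.5, Route 4=8.25, Route 5=14.25
Highest average = 14.25 → Route 5.

maximax → Route 1; laplace → Route 5 (disagree)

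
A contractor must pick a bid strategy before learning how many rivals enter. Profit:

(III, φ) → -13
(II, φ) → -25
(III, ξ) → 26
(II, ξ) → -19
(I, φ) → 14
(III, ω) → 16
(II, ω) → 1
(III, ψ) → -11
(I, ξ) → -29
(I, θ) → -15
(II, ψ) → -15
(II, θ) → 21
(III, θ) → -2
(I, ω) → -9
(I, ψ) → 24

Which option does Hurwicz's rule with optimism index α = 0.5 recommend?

I: 0.5·24 + 0.5·(-29) = -2.5
II: 0.5·21 + 0.5·(-25) = -2
III: 0.5·26 + 0.5·(-13) = 6.5
Highest Hurwicz score = 6.5 → III.

III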